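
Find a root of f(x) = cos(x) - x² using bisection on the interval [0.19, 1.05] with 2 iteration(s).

f(x) = cos(x) - x²
Initial interval: [0.19, 1.05]

Iteration 1:
  c_1 = (0.190000 + 1.050000)/2 = 0.620000
  f(c_1) = f(0.620000) = 0.429478
  f(a) × f(c) ≥ 0, new interval: [0.620000, 1.050000]
Iteration 2:
  c_2 = (0.620000 + 1.050000)/2 = 0.835000
  f(c_2) = f(0.835000) = -0.026047
  f(a) × f(c) < 0, new interval: [0.620000, 0.835000]

After 2 iteration(s), the approximation is c_2 = 0.835000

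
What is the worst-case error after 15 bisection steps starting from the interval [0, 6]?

Bisection error bound: |error| ≤ (b-a)/2^n
|error| ≤ (6 - 0)/2^15 = 6/2^15
|error| ≤ 0.0001831055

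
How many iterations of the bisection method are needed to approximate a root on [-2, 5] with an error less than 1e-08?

We need (b-a)/2^n ≤ 1e-08
(5 - (-2))/2^n ≤ 1e-08
7/2^n ≤ 1e-08
2^n ≥ 700000000
n ≥ log₂(700000000) = 29.38
n ≥ 30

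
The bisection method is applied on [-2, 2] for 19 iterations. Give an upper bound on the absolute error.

Bisection error bound: |error| ≤ (b-a)/2^n
|error| ≤ (2 - (-2))/2^19 = 4/2^19
|error| ≤ 0.0000076294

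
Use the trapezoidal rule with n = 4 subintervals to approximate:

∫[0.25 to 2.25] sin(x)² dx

f(x) = sin(x)²
a = 0.25, b = 2.25, n = 4
h = (b - a)/n = 0.500000

Trapezoidal rule: (h/2)[f(x₀) + 2f(x₁) + 2f(x₂) + ... + f(xₙ)]

x_0 = 0.2500, f(x_0) = 0.061209, coefficient = 1
x_1 = 0.7500, f(x_1) = 0.464631, coefficient = 2
x_2 = 1.2500, f(x_2) = 0.900572, coefficient = 2
x_3 = 1.7500, f(x_3) = 0.968228, coefficient = 2
x_4 = 2.2500, f(x_4) = 0.605398, coefficient = 1

I ≈ (0.500000/2) × 5.333470 = 1.333367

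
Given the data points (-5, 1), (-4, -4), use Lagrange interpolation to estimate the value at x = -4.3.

Lagrange interpolation formula:
P(x) = Σ yᵢ × Lᵢ(x)
where Lᵢ(x) = Π_{j≠i} (x - xⱼ)/(xᵢ - xⱼ)

L_0(-4.3) = (-4.3 - (-4))/(-5 - (-4)) = 0.300000
L_1(-4.3) = (-4.3 - (-5))/(-4 - (-5)) = 0.700000

P(-4.3) = 1×L_0(-4.3) + (-4)×L_1(-4.3)
P(-4.3) = -2.500000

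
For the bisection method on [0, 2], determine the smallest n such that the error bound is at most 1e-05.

We need (b-a)/2^n ≤ 1e-05
(2 - 0)/2^n ≤ 1e-05
2/2^n ≤ 1e-05
2^n ≥ 200000
n ≥ log₂(200000) = 17.61
n ≥ 18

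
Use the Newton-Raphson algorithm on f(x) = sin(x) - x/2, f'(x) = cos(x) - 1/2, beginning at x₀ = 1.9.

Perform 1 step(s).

f(x) = sin(x) - x/2
f'(x) = cos(x) - 1/2
x₀ = 1.9

Newton-Raphson formula: x_{n+1} = x_n - f(x_n)/f'(x_n)

Iteration 1:
  f(1.900000) = -0.003700
  f'(1.900000) = -0.823290
  x_1 = 1.900000 - (-0.003700)/(-0.823290) = 1.895506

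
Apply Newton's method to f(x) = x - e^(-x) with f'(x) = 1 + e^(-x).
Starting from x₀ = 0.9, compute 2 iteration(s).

f(x) = x - e^(-x)
f'(x) = 1 + e^(-x)
x₀ = 0.9

Newton-Raphson formula: x_{n+1} = x_n - f(x_n)/f'(x_n)

Iteration 1:
  f(0.900000) = 0.493430
  f'(0.900000) = 1.406570
  x_1 = 0.900000 - 0.493430/1.406570 = 0.549196
Iteration 2:
  f(0.549196) = -0.028218
  f'(0.549196) = 1.577414
  x_2 = 0.549196 - (-0.028218)/1.577414 = 0.567085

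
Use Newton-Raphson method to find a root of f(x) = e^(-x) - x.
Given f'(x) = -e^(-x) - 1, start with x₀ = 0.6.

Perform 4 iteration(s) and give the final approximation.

f(x) = e^(-x) - x
f'(x) = -e^(-x) - 1
x₀ = 0.6

Newton-Raphson formula: x_{n+1} = x_n - f(x_n)/f'(x_n)

Iteration 1:
  f(0.600000) = -0.051188
  f'(0.600000) = -1.548812
  x_1 = 0.600000 - (-0.051188)/(-1.548812) = 0.566950
Iteration 2:
  f(0.566950) = 0.000303
  f'(0.566950) = -1.567253
  x_2 = 0.566950 - 0.000303/(-1.567253) = 0.567143
Iteration 3:
  f(0.567143) = 0.000000
  f'(0.567143) = -1.567143
  x_3 = 0.567143 - 0.000000/(-1.567143) = 0.567143
Iteration 4:
  f(0.567143) = 0.000000
  f'(0.567143) = -1.567143
  x_4 = 0.567143 - 0.000000/(-1.567143) = 0.567143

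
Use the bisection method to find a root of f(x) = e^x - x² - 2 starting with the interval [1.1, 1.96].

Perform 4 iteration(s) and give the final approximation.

f(x) = e^x - x² - 2
Initial interval: [1.1, 1.96]

Iteration 1:
  c_1 = (1.100000 + 1.960000)/2 = 1.530000
  f(c_1) = f(1.530000) = 0.277277
  f(a) × f(c) < 0, new interval: [1.100000, 1.530000]
Iteration 2:
  c_2 = (1.100000 + 1.530000)/2 = 1.315000
  f(c_2) = f(1.315000) = -0.004474
  f(a) × f(c) ≥ 0, new interval: [1.315000, 1.530000]
Iteration 3:
  c_3 = (1.315000 + 1.530000)/2 = 1.422500
  f(c_3) = f(1.422500) = 0.123970
  f(a) × f(c) < 0, new interval: [1.315000, 1.422500]
Iteration 4:
  c_4 = (1.315000 + 1.422500)/2 = 1.368750
  f(c_4) = f(1.368750) = 0.056958
  f(a) × f(c) < 0, new interval: [1.315000, 1.368750]

After 4 iteration(s), the approximation is c_4 = 1.368750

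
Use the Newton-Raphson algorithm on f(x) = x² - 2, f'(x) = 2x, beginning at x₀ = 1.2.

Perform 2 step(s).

f(x) = x² - 2
f'(x) = 2x
x₀ = 1.2

Newton-Raphson formula: x_{n+1} = x_n - f(x_n)/f'(x_n)

Iteration 1:
  f(1.200000) = -0.560000
  f'(1.200000) = 2.400000
  x_1 = 1.200000 - (-0.560000)/2.400000 = 1.433333
Iteration 2:
  f(1.433333) = 0.054444
  f'(1.433333) = 2.866667
  x_2 = 1.433333 - 0.054444/2.866667 = 1.414341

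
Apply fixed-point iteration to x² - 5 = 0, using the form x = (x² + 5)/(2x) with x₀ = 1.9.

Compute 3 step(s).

Equation: x² - 5 = 0
Fixed-point form: x = (x² + 5)/(2x)
x₀ = 1.9

x_1 = g(1.900000) = 2.265789
x_2 = g(2.265789) = 2.236263
x_3 = g(2.236263) = 2.236068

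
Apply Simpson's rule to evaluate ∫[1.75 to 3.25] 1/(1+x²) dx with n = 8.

f(x) = 1/(1+x²)
a = 1.75, b = 3.25, n = 8
h = (b - a)/n = 0.187500

Simpson's rule: (h/3)[f(x₀) + 4f(x₁) + 2f(x₂) + ... + f(xₙ)]

x_0 = 1.7500, f(x_0) = 0.246154, coefficient = 1
x_1 = 1.9375, f(x_1) = 0.210353, coefficient = 4
x_2 = 2.1250, f(x_2) = 0.181303, coefficient = 2
x_3 = 2.3125, f(x_3) = 0.157538, coefficient = 4
x_4 = 2.5000, f(x_4) = 0.137931, coefficient = 2
x_5 = 2.6875, f(x_5) = 0.121615, coefficient = 4
x_6 = 2.8750, f(x_6) = 0.107926, coefficient = 2
x_7 = 3.0625, f(x_7) = 0.096349, coefficient = 4
x_8 = 3.2500, f(x_8) = 0.086486, coefficient = 1

I ≈ (0.187500/3) × 3.530385 = 0.220649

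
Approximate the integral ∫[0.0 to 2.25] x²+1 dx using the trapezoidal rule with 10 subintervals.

f(x) = x²+1
a = 0.0, b = 2.25, n = 10
h = (b - a)/n = 0.225000

Trapezoidal rule: (h/2)[f(x₀) + 2f(x₁) + 2f(x₂) + ... + f(xₙ)]

x_0 = 0.0000, f(x_0) = 1.000000, coefficient = 1
x_1 = 0.2250, f(x_1) = 1.050625, coefficient = 2
x_2 = 0.4500, f(x_2) = 1.202500, coefficient = 2
x_3 = 0.6750, f(x_3) = 1.455625, coefficient = 2
x_4 = 0.9000, f(x_4) = 1.810000, coefficient = 2
x_5 = 1.1250, f(x_5) = 2.265625, coefficient = 2
x_6 = 1.3500, f(x_6) = 2.822500, coefficient = 2
x_7 = 1.5750, f(x_7) = 3.480625, coefficient = 2
x_8 = 1.8000, f(x_8) = 4.240000, coefficient = 2
x_9 = 2.0250, f(x_9) = 5.100625, coefficient = 2
x_10 = 2.2500, f(x_10) = 6.062500, coefficient = 1

I ≈ (0.225000/2) × 53.918750 = 6.065859
Exact value: 6.046875
Error: 0.018984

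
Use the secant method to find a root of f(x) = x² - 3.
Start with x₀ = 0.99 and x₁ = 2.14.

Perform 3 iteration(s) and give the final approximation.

f(x) = x² - 3
x₀ = 0.99, x₁ = 2.14

Secant formula: x_{n+1} = x_n - f(x_n)(x_n - x_{n-1})/(f(x_n) - f(x_{n-1}))

Iteration 1:
  f(0.990000) = -2.019900
  f(2.140000) = 1.579600
  x_2 = 2.140000 - 1.579600×(2.140000 - 0.990000)/(1.579600 - (-2.019900))
       = 1.635335
Iteration 2:
  f(2.140000) = 1.579600
  f(1.635335) = -0.325678
  x_3 = 1.635335 - (-0.325678)×(1.635335 - 2.140000)/(-0.325678 - 1.579600)
       = 1.721600
Iteration 3:
  f(1.635335) = -0.325678
  f(1.721600) = -0.036093
  x_4 = 1.721600 - (-0.036093)×(1.721600 - 1.635335)/(-0.036093 - (-0.325678))
       = 1.732352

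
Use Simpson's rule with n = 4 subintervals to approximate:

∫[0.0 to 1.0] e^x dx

f(x) = e^x
a = 0.0, b = 1.0, n = 4
h = (b - a)/n = 0.250000

Simpson's rule: (h/3)[f(x₀) + 4f(x₁) + 2f(x₂) + ... + f(xₙ)]

x_0 = 0.0000, f(x_0) = 1.000000, coefficient = 1
x_1 = 0.2500, f(x_1) = 1.284025, coefficient = 4
x_2 = 0.5000, f(x_2) = 1.648721, coefficient = 2
x_3 = 0.7500, f(x_3) = 2.117000, coefficient = 4
x_4 = 1.0000, f(x_4) = 2.718282, coefficient = 1

I ≈ (0.250000/3) × 20.619826 = 1.718319
Exact value: 1.718282
Error: 0.000037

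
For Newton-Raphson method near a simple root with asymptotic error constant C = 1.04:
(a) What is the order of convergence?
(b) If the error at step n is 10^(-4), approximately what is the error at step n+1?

(a) Newton-Raphson has quadratic (order 2) convergence near simple roots.
    This means |e_{n+1}| ≈ C|e_n|².

(b) With |e_n| = 10^(-4) and C = 1.04:
    |e_{n+1}| ≈ 1.04 × (10^(-4))² = 1.04 × 10^(-8)

(a) 2 (quadratic); (b) |e_{n+1}| ≈ 1.040e-08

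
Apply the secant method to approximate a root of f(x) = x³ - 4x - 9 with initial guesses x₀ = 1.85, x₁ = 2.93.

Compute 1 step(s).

f(x) = x³ - 4x - 9
x₀ = 1.85, x₁ = 2.93

Secant formula: x_{n+1} = x_n - f(x_n)(x_n - x_{n-1})/(f(x_n) - f(x_{n-1}))

Iteration 1:
  f(1.850000) = -10.068375
  f(2.930000) = 4.433757
  x_2 = 2.930000 - 4.433757×(2.930000 - 1.850000)/(4.433757 - (-10.068375))
       = 2.599810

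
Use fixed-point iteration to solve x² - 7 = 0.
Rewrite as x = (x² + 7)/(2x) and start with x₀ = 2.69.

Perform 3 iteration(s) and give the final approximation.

Equation: x² - 7 = 0
Fixed-point form: x = (x² + 7)/(2x)
x₀ = 2.69

x_1 = g(2.690000) = 2.646115
x_2 = g(2.646115) = 2.645751
x_3 = g(2.645751) = 2.645751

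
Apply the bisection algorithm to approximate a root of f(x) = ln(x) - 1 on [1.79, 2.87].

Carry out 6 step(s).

f(x) = ln(x) - 1
Initial interval: [1.79, 2.87]

Iteration 1:
  c_1 = (1.790000 + 2.870000)/2 = 2.330000
  f(c_1) = f(2.330000) = -0.154132
  f(a) × f(c) ≥ 0, new interval: [2.330000, 2.870000]
Iteration 2:
  c_2 = (2.330000 + 2.870000)/2 = 2.600000
  f(c_2) = f(2.600000) = -0.044489
  f(a) × f(c) ≥ 0, new interval: [2.600000, 2.870000]
Iteration 3:
  c_3 = (2.600000 + 2.870000)/2 = 2.735000
  f(c_3) = f(2.735000) = 0.006131
  f(a) × f(c) < 0, new interval: [2.600000, 2.735000]
Iteration 4:
  c_4 = (2.600000 + 2.735000)/2 = 2.667500
  f(c_4) = f(2.667500) = -0.018858
  f(a) × f(c) ≥ 0, new interval: [2.667500, 2.735000]
Iteration 5:
  c_5 = (2.667500 + 2.735000)/2 = 2.701250
  f(c_5) = f(2.701250) = -0.006285
  f(a) × f(c) ≥ 0, new interval: [2.701250, 2.735000]
Iteration 6:
  c_6 = (2.701250 + 2.735000)/2 = 2.718125
  f(c_6) = f(2.718125) = -0.000058
  f(a) × f(c) ≥ 0, new interval: [2.718125, 2.735000]

After 6 iteration(s), the approximation is c_6 = 2.718125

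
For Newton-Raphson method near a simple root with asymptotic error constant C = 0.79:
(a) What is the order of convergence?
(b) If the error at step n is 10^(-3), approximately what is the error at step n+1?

(a) Newton-Raphson has quadratic (order 2) convergence near simple roots.
    This means |e_{n+1}| ≈ C|e_n|².

(b) With |e_n| = 10^(-3) and C = 0.79:
    |e_{n+1}| ≈ 0.79 × (10^(-3))² = 0.79 × 10^(-6)

(a) 2 (quadratic); (b) |e_{n+1}| ≈ 7.900e-07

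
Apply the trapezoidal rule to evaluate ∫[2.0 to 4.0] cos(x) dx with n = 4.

f(x) = cos(x)
a = 2.0, b = 4.0, n = 4
h = (b - a)/n = 0.500000

Trapezoidal rule: (h/2)[f(x₀) + 2f(x₁) + 2f(x₂) + ... + f(xₙ)]

x_0 = 2.0000, f(x_0) = -0.416147, coefficient = 1
x_1 = 2.5000, f(x_1) = -0.801144, coefficient = 2
x_2 = 3.0000, f(x_2) = -0.989992, coefficient = 2
x_3 = 3.5000, f(x_3) = -0.936457, coefficient = 2
x_4 = 4.0000, f(x_4) = -0.653644, coefficient = 1

I ≈ (0.500000/2) × -6.524976 = -1.631244
Exact value: -1.666100
Error: 0.034856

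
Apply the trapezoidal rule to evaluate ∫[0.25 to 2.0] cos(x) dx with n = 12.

f(x) = cos(x)
a = 0.25, b = 2.0, n = 12
h = (b - a)/n = 0.145833

Trapezoidal rule: (h/2)[f(x₀) + 2f(x₁) + 2f(x₂) + ... + f(xₙ)]

x_0 = 0.2500, f(x_0) = 0.968912, coefficient = 1
x_1 = 0.3958, f(x_1) = 0.922676, coefficient = 2
x_2 = 0.5417, f(x_2) = 0.856851, coefficient = 2
x_3 = 0.6875, f(x_3) = 0.772835, coefficient = 2
x_4 = 0.8333, f(x_4) = 0.672412, coefficient = 2
x_5 = 0.9792, f(x_5) = 0.557714, coefficient = 2
x_6 = 1.1250, f(x_6) = 0.431177, coefficient = 2
x_7 = 1.2708, f(x_7) = 0.295485, coefficient = 2
x_8 = 1.4167, f(x_8) = 0.153520, coefficient = 2
x_9 = 1.5625, f(x_9) = 0.008296, coefficient = 2
x_10 = 1.7083, f(x_10) = -0.137104, coefficient = 2
x_11 = 1.8542, f(x_11) = -0.279593, coefficient = 2
x_12 = 2.0000, f(x_12) = -0.416147, coefficient = 1

I ≈ (0.145833/2) × 9.061303 = 0.660720
Exact value: 0.661893
Error: 0.001173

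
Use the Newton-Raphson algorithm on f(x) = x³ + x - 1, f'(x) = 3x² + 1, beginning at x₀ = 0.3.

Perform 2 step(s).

f(x) = x³ + x - 1
f'(x) = 3x² + 1
x₀ = 0.3

Newton-Raphson formula: x_{n+1} = x_n - f(x_n)/f'(x_n)

Iteration 1:
  f(0.300000) = -0.673000
  f'(0.300000) = 1.270000
  x_1 = 0.300000 - (-0.673000)/1.270000 = 0.829921
Iteration 2:
  f(0.829921) = 0.401546
  f'(0.829921) = 3.066308
  x_2 = 0.829921 - 0.401546/3.066308 = 0.698967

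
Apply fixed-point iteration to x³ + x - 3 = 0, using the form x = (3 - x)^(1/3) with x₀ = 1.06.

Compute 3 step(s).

Equation: x³ + x - 3 = 0
Fixed-point form: x = (3 - x)^(1/3)
x₀ = 1.06

x_1 = g(1.060000) = 1.247194
x_2 = g(1.247194) = 1.205715
x_3 = g(1.205715) = 1.215152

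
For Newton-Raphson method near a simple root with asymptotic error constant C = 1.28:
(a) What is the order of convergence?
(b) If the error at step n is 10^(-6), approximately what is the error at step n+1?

(a) Newton-Raphson has quadratic (order 2) convergence near simple roots.
    This means |e_{n+1}| ≈ C|e_n|².

(b) With |e_n| = 10^(-6) and C = 1.28:
    |e_{n+1}| ≈ 1.28 × (10^(-6))² = 1.28 × 10^(-12)

(a) 2 (quadratic); (b) |e_{n+1}| ≈ 1.280e-12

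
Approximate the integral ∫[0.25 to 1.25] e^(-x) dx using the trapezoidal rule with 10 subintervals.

f(x) = e^(-x)
a = 0.25, b = 1.25, n = 10
h = (b - a)/n = 0.100000

Trapezoidal rule: (h/2)[f(x₀) + 2f(x₁) + 2f(x₂) + ... + f(xₙ)]

x_0 = 0.2500, f(x_0) = 0.778801, coefficient = 1
x_1 = 0.3500, f(x_1) = 0.704688, coefficient = 2
x_2 = 0.4500, f(x_2) = 0.637628, coefficient = 2
x_3 = 0.5500, f(x_3) = 0.576950, coefficient = 2
x_4 = 0.6500, f(x_4) = 0.522046, coefficient = 2
x_5 = 0.7500, f(x_5) = 0.472367, coefficient = 2
x_6 = 0.8500, f(x_6) = 0.427415, coefficient = 2
x_7 = 0.9500, f(x_7) = 0.386741, coefficient = 2
x_8 = 1.0500, f(x_8) = 0.349938, coefficient = 2
x_9 = 1.1500, f(x_9) = 0.316637, coefficient = 2
x_10 = 1.2500, f(x_10) = 0.286505, coefficient = 1

I ≈ (0.100000/2) × 9.854123 = 0.492706
Exact value: 0.492296
Error: 0.000410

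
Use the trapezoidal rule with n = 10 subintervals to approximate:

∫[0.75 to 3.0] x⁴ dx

f(x) = x⁴
a = 0.75, b = 3.0, n = 10
h = (b - a)/n = 0.225000

Trapezoidal rule: (h/2)[f(x₀) + 2f(x₁) + 2f(x₂) + ... + f(xₙ)]

x_0 = 0.7500, f(x_0) = 0.316406, coefficient = 1
x_1 = 0.9750, f(x_1) = 0.903688, coefficient = 2
x_2 = 1.2000, f(x_2) = 2.073600, coefficient = 2
x_3 = 1.4250, f(x_3) = 4.123438, coefficient = 2
x_4 = 1.6500, f(x_4) = 7.412006, coefficient = 2
x_5 = 1.8750, f(x_5) = 12.359619, coefficient = 2
x_6 = 2.1000, f(x_6) = 19.448100, coefficient = 2
x_7 = 2.3250, f(x_7) = 29.220782, coefficient = 2
x_8 = 2.5500, f(x_8) = 42.282506, coefficient = 2
x_9 = 2.7750, f(x_9) = 59.299625, coefficient = 2
x_10 = 3.0000, f(x_10) = 81.000000, coefficient = 1

I ≈ (0.225000/2) × 435.563135 = 49.000853
Exact value: 48.552539
Error: 0.448314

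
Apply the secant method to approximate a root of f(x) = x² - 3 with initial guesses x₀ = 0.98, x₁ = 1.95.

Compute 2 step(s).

f(x) = x² - 3
x₀ = 0.98, x₁ = 1.95

Secant formula: x_{n+1} = x_n - f(x_n)(x_n - x_{n-1})/(f(x_n) - f(x_{n-1}))

Iteration 1:
  f(0.980000) = -2.039600
  f(1.950000) = 0.802500
  x_2 = 1.950000 - 0.802500×(1.950000 - 0.980000)/(0.802500 - (-2.039600))
       = 1.676109
Iteration 2:
  f(1.950000) = 0.802500
  f(1.676109) = -0.190658
  x_3 = 1.676109 - (-0.190658)×(1.676109 - 1.950000)/(-0.190658 - 0.802500)
       = 1.728688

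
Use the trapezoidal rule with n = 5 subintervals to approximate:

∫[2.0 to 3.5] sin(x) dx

f(x) = sin(x)
a = 2.0, b = 3.5, n = 5
h = (b - a)/n = 0.300000

Trapezoidal rule: (h/2)[f(x₀) + 2f(x₁) + 2f(x₂) + ... + f(xₙ)]

x_0 = 2.0000, f(x_0) = 0.909297, coefficient = 1
x_1 = 2.3000, f(x_1) = 0.745705, coefficient = 2
x_2 = 2.6000, f(x_2) = 0.515501, coefficient = 2
x_3 = 2.9000, f(x_3) = 0.239249, coefficient = 2
x_4 = 3.2000, f(x_4) = -0.058374, coefficient = 2
x_5 = 3.5000, f(x_5) = -0.350783, coefficient = 1

I ≈ (0.300000/2) × 3.442678 = 0.516402
Exact value: 0.520310
Error: 0.003908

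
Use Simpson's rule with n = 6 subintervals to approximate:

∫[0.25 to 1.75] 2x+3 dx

f(x) = 2x+3
a = 0.25, b = 1.75, n = 6
h = (b - a)/n = 0.250000

Simpson's rule: (h/3)[f(x₀) + 4f(x₁) + 2f(x₂) + ... + f(xₙ)]

x_0 = 0.2500, f(x_0) = 3.500000, coefficient = 1
x_1 = 0.5000, f(x_1) = 4.000000, coefficient = 4
x_2 = 0.7500, f(x_2) = 4.500000, coefficient = 2
x_3 = 1.0000, f(x_3) = 5.000000, coefficient = 4
x_4 = 1.2500, f(x_4) = 5.500000, coefficient = 2
x_5 = 1.5000, f(x_5) = 6.000000, coefficient = 4
x_6 = 1.7500, f(x_6) = 6.500000, coefficient = 1

I ≈ (0.250000/3) × 90.000000 = 7.500000
Exact value: 7.500000
Error: 0.000000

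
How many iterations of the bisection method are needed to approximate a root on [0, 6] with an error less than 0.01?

We need (b-a)/2^n ≤ 0.01
(6 - 0)/2^n ≤ 0.01
6/2^n ≤ 0.01
2^n ≥ 600
n ≥ log₂(600) = 9.23
n ≥ 10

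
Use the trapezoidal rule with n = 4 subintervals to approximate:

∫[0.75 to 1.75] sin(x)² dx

f(x) = sin(x)²
a = 0.75, b = 1.75, n = 4
h = (b - a)/n = 0.250000

Trapezoidal rule: (h/2)[f(x₀) + 2f(x₁) + 2f(x₂) + ... + f(xₙ)]

x_0 = 0.7500, f(x_0) = 0.464631, coefficient = 1
x_1 = 1.0000, f(x_1) = 0.708073, coefficient = 2
x_2 = 1.2500, f(x_2) = 0.900572, coefficient = 2
x_3 = 1.5000, f(x_3) = 0.994996, coefficient = 2
x_4 = 1.7500, f(x_4) = 0.968228, coefficient = 1

I ≈ (0.250000/2) × 6.640143 = 0.830018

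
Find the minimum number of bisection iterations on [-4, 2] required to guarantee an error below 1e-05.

We need (b-a)/2^n ≤ 1e-05
(2 - (-4))/2^n ≤ 1e-05
6/2^n ≤ 1e-05
2^n ≥ 600000
n ≥ log₂(600000) = 19.19
n ≥ 20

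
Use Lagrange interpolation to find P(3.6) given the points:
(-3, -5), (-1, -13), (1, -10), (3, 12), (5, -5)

Lagrange interpolation formula:
P(x) = Σ yᵢ × Lᵢ(x)
where Lᵢ(x) = Π_{j≠i} (x - xⱼ)/(xᵢ - xⱼ)

L_0(3.6) = (3.6 - (-1))/(-3 - (-1)) × (3.6 - 1)/(-3 - 1) × (3.6 - 3)/(-3 - 3) × (3.6 - 5)/(-3 - 5) = -0.026163
L_1(3.6) = (3.6 - (-3))/(-1 - (-3)) × (3.6 - 1)/(-1 - 1) × (3.6 - 3)/(-1 - 3) × (3.6 - 5)/(-1 - 5) = 0.150150
L_2(3.6) = (3.6 - (-3))/(1 - (-3)) × (3.6 - (-1))/(1 - (-1)) × (3.6 - 3)/(1 - 3) × (3.6 - 5)/(1 - 5) = -0.398475
L_3(3.6) = (3.6 - (-3))/(3 - (-3)) × (3.6 - (-1))/(3 - (-1)) × (3.6 - 1)/(3 - 1) × (3.6 - 5)/(3 - 5) = 1.151150
L_4(3.6) = (3.6 - (-3))/(5 - (-3)) × (3.6 - (-1))/(5 - (-1)) × (3.6 - 1)/(5 - 1) × (3.6 - 3)/(5 - 3) = 0.123338

P(3.6) = (-5)×L_0(3.6) + (-13)×L_1(3.6) + (-10)×L_2(3.6) + 12×L_3(3.6) + (-5)×L_4(3.6)
P(3.6) = 15.360725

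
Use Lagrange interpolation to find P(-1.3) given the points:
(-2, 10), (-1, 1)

Lagrange interpolation formula:
P(x) = Σ yᵢ × Lᵢ(x)
where Lᵢ(x) = Π_{j≠i} (x - xⱼ)/(xᵢ - xⱼ)

L_0(-1.3) = (-1.3 - (-1))/(-2 - (-1)) = 0.300000
L_1(-1.3) = (-1.3 - (-2))/(-1 - (-2)) = 0.700000

P(-1.3) = 10×L_0(-1.3) + 1×L_1(-1.3)
P(-1.3) = 3.700000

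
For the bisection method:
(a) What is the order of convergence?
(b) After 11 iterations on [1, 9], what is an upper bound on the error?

(a) Bisection has linear (order 1) convergence; the error is halved each step.

(b) Error bound = (b-a)/2^n = (9 - 1)/2^{11}
    = 8/2^{11}

(a) 1 (linear); (b) error ≤ 3.91e-03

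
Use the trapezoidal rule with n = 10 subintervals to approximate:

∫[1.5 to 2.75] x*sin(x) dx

f(x) = x*sin(x)
a = 1.5, b = 2.75, n = 10
h = (b - a)/n = 0.125000

Trapezoidal rule: (h/2)[f(x₀) + 2f(x₁) + 2f(x₂) + ... + f(xₙ)]

x_0 = 1.5000, f(x_0) = 1.496242, coefficient = 1
x_1 = 1.6250, f(x_1) = 1.622613, coefficient = 2
x_2 = 1.7500, f(x_2) = 1.721975, coefficient = 2
x_3 = 1.8750, f(x_3) = 1.788911, coefficient = 2
x_4 = 2.0000, f(x_4) = 1.818595, coefficient = 2
x_5 = 2.1250, f(x_5) = 1.806930, coefficient = 2
x_6 = 2.2500, f(x_6) = 1.750665, coefficient = 2
x_7 = 2.3750, f(x_7) = 1.647502, coefficient = 2
x_8 = 2.5000, f(x_8) = 1.496180, coefficient = 2
x_9 = 2.6250, f(x_9) = 1.296541, coefficient = 2
x_10 = 2.7500, f(x_10) = 1.049568, coefficient = 1

I ≈ (0.125000/2) × 32.445634 = 2.027852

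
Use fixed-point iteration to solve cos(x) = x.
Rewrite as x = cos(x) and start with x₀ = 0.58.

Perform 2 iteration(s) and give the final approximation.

Equation: cos(x) = x
Fixed-point form: x = cos(x)
x₀ = 0.58

x_1 = g(0.580000) = 0.836463
x_2 = g(0.836463) = 0.670093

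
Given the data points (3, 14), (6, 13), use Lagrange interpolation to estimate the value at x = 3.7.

Lagrange interpolation formula:
P(x) = Σ yᵢ × Lᵢ(x)
where Lᵢ(x) = Π_{j≠i} (x - xⱼ)/(xᵢ - xⱼ)

L_0(3.7) = (3.7 - 6)/(3 - 6) = 0.766667
L_1(3.7) = (3.7 - 3)/(6 - 3) = 0.233333

P(3.7) = 14×L_0(3.7) + 13×L_1(3.7)
P(3.7) = 13.766667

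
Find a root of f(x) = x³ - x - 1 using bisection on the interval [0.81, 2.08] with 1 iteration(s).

f(x) = x³ - x - 1
Initial interval: [0.81, 2.08]

Iteration 1:
  c_1 = (0.810000 + 2.080000)/2 = 1.445000
  f(c_1) = f(1.445000) = 0.572196
  f(a) × f(c) < 0, new interval: [0.810000, 1.445000]

After 1 iteration(s), the approximation is c_1 = 1.445000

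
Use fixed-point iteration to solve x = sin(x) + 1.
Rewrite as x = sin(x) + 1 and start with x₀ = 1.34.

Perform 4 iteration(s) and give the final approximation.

Equation: x = sin(x) + 1
Fixed-point form: x = sin(x) + 1
x₀ = 1.34

x_1 = g(1.340000) = 1.973485
x_2 = g(1.973485) = 1.920011
x_3 = g(1.920011) = 1.939642
x_4 = g(1.939642) = 1.932744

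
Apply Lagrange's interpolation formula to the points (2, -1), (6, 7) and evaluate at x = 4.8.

Lagrange interpolation formula:
P(x) = Σ yᵢ × Lᵢ(x)
where Lᵢ(x) = Π_{j≠i} (x - xⱼ)/(xᵢ - xⱼ)

L_0(4.8) = (4.8 - 6)/(2 - 6) = 0.300000
L_1(4.8) = (4.8 - 2)/(6 - 2) = 0.700000

P(4.8) = (-1)×L_0(4.8) + 7×L_1(4.8)
P(4.8) = 4.600000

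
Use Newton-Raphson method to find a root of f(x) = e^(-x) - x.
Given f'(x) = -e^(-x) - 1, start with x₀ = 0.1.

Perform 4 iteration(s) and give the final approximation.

f(x) = e^(-x) - x
f'(x) = -e^(-x) - 1
x₀ = 0.1

Newton-Raphson formula: x_{n+1} = x_n - f(x_n)/f'(x_n)

Iteration 1:
  f(0.100000) = 0.804837
  f'(0.100000) = -1.904837
  x_1 = 0.100000 - 0.804837/(-1.904837) = 0.522523
Iteration 2:
  f(0.522523) = 0.070500
  f'(0.522523) = -1.593023
  x_2 = 0.522523 - 0.070500/(-1.593023) = 0.566778
Iteration 3:
  f(0.566778) = 0.000572
  f'(0.566778) = -1.567350
  x_3 = 0.566778 - 0.000572/(-1.567350) = 0.567143
Iteration 4:
  f(0.567143) = 0.000000
  f'(0.567143) = -1.567143
  x_4 = 0.567143 - 0.000000/(-1.567143) = 0.567143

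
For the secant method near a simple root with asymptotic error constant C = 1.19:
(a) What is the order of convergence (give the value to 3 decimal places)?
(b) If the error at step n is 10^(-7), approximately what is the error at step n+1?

(a) Secant method has superlinear convergence with order φ = (1+√5)/2 ≈ 1.618.
    This means |e_{n+1}| ≈ C|e_n|^1.618.

(b) With |e_n| = 10^(-7) and C = 1.19:
    |e_{n+1}| ≈ 1.19 × (10^(-7))^1.618 = 1.19 × 10^(-11.33)

(a) ≈ 1.618 (golden ratio); (b) |e_{n+1}| ≈ 5.614e-12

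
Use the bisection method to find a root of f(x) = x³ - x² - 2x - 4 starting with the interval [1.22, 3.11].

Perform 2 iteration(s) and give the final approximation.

f(x) = x³ - x² - 2x - 4
Initial interval: [1.22, 3.11]

Iteration 1:
  c_1 = (1.220000 + 3.110000)/2 = 2.165000
  f(c_1) = f(2.165000) = -2.869383
  f(a) × f(c) ≥ 0, new interval: [2.165000, 3.110000]
Iteration 2:
  c_2 = (2.165000 + 3.110000)/2 = 2.637500
  f(c_2) = f(2.637500) = 2.116115
  f(a) × f(c) < 0, new interval: [2.165000, 2.637500]

After 2 iteration(s), the approximation is c_2 = 2.637500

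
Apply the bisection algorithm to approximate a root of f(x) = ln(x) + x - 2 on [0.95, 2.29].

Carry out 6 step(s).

f(x) = ln(x) + x - 2
Initial interval: [0.95, 2.29]

Iteration 1:
  c_1 = (0.950000 + 2.290000)/2 = 1.620000
  f(c_1) = f(1.620000) = 0.102426
  f(a) × f(c) < 0, new interval: [0.950000, 1.620000]
Iteration 2:
  c_2 = (0.950000 + 1.620000)/2 = 1.285000
  f(c_2) = f(1.285000) = -0.464241
  f(a) × f(c) ≥ 0, new interval: [1.285000, 1.620000]
Iteration 3:
  c_3 = (1.285000 + 1.620000)/2 = 1.452500
  f(c_3) = f(1.452500) = -0.174214
  f(a) × f(c) ≥ 0, new interval: [1.452500, 1.620000]
Iteration 4:
  c_4 = (1.452500 + 1.620000)/2 = 1.536250
  f(c_4) = f(1.536250) = -0.034406
  f(a) × f(c) ≥ 0, new interval: [1.536250, 1.620000]
Iteration 5:
  c_5 = (1.536250 + 1.620000)/2 = 1.578125
  f(c_5) = f(1.578125) = 0.034362
  f(a) × f(c) < 0, new interval: [1.536250, 1.578125]
Iteration 6:
  c_6 = (1.536250 + 1.578125)/2 = 1.557187
  f(c_6) = f(1.557187) = 0.000069
  f(a) × f(c) < 0, new interval: [1.536250, 1.557187]

After 6 iteration(s), the approximation is c_6 = 1.557187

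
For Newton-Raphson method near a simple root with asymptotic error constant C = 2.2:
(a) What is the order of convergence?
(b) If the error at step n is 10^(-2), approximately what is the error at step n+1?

(a) Newton-Raphson has quadratic (order 2) convergence near simple roots.
    This means |e_{n+1}| ≈ C|e_n|².

(b) With |e_n| = 10^(-2) and C = 2.2:
    |e_{n+1}| ≈ 2.2 × (10^(-2))² = 2.2 × 10^(-4)

(a) 2 (quadratic); (b) |e_{n+1}| ≈ 2.200e-04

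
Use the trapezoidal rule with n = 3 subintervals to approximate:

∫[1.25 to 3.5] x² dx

f(x) = x²
a = 1.25, b = 3.5, n = 3
h = (b - a)/n = 0.750000

Trapezoidal rule: (h/2)[f(x₀) + 2f(x₁) + 2f(x₂) + ... + f(xₙ)]

x_0 = 1.2500, f(x_0) = 1.562500, coefficient = 1
x_1 = 2.0000, f(x_1) = 4.000000, coefficient = 2
x_2 = 2.7500, f(x_2) = 7.562500, coefficient = 2
x_3 = 3.5000, f(x_3) = 12.250000, coefficient = 1

I ≈ (0.750000/2) × 36.937500 = 13.851562
Exact value: 13.640625
Error: 0.210938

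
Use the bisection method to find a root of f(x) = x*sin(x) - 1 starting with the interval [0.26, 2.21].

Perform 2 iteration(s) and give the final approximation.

f(x) = x*sin(x) - 1
Initial interval: [0.26, 2.21]

Iteration 1:
  c_1 = (0.260000 + 2.210000)/2 = 1.235000
  f(c_1) = f(1.235000) = 0.166023
  f(a) × f(c) < 0, new interval: [0.260000, 1.235000]
Iteration 2:
  c_2 = (0.260000 + 1.235000)/2 = 0.747500
  f(c_2) = f(0.747500) = -0.491844
  f(a) × f(c) ≥ 0, new interval: [0.747500, 1.235000]

After 2 iteration(s), the approximation is c_2 = 0.747500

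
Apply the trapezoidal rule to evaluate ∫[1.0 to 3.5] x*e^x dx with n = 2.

f(x) = x*e^x
a = 1.0, b = 3.5, n = 2
h = (b - a)/n = 1.250000

Trapezoidal rule: (h/2)[f(x₀) + 2f(x₁) + 2f(x₂) + ... + f(xₙ)]

x_0 = 1.0000, f(x_0) = 2.718282, coefficient = 1
x_1 = 2.2500, f(x_1) = 21.347406, coefficient = 2
x_2 = 3.5000, f(x_2) = 115.904082, coefficient = 1

I ≈ (1.250000/2) × 161.317175 = 100.823234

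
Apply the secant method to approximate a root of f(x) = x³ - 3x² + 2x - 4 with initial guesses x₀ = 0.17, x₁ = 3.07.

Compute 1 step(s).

f(x) = x³ - 3x² + 2x - 4
x₀ = 0.17, x₁ = 3.07

Secant formula: x_{n+1} = x_n - f(x_n)(x_n - x_{n-1})/(f(x_n) - f(x_{n-1}))

Iteration 1:
  f(0.170000) = -3.741787
  f(3.070000) = 2.799743
  x_2 = 3.070000 - 2.799743×(3.070000 - 0.170000)/(2.799743 - (-3.741787))
       = 1.828814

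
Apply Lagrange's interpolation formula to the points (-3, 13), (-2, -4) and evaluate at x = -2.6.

Lagrange interpolation formula:
P(x) = Σ yᵢ × Lᵢ(x)
where Lᵢ(x) = Π_{j≠i} (x - xⱼ)/(xᵢ - xⱼ)

L_0(-2.6) = (-2.6 - (-2))/(-3 - (-2)) = 0.600000
L_1(-2.6) = (-2.6 - (-3))/(-2 - (-3)) = 0.400000

P(-2.6) = 13×L_0(-2.6) + (-4)×L_1(-2.6)
P(-2.6) = 6.200000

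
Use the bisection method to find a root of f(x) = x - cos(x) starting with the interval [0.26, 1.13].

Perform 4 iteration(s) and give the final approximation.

f(x) = x - cos(x)
Initial interval: [0.26, 1.13]

Iteration 1:
  c_1 = (0.260000 + 1.130000)/2 = 0.695000
  f(c_1) = f(0.695000) = -0.073054
  f(a) × f(c) ≥ 0, new interval: [0.695000, 1.130000]
Iteration 2:
  c_2 = (0.695000 + 1.130000)/2 = 0.912500
  f(c_2) = f(0.912500) = 0.300730
  f(a) × f(c) < 0, new interval: [0.695000, 0.912500]
Iteration 3:
  c_3 = (0.695000 + 0.912500)/2 = 0.803750
  f(c_3) = f(0.803750) = 0.109738
  f(a) × f(c) < 0, new interval: [0.695000, 0.803750]
Iteration 4:
  c_4 = (0.695000 + 0.803750)/2 = 0.749375
  f(c_4) = f(0.749375) = 0.017260
  f(a) × f(c) < 0, new interval: [0.695000, 0.749375]

After 4 iteration(s), the approximation is c_4 = 0.749375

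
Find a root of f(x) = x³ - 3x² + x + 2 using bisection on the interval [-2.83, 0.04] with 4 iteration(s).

f(x) = x³ - 3x² + x + 2
Initial interval: [-2.83, 0.04]

Iteration 1:
  c_1 = (-2.830000 + 0.040000)/2 = -1.395000
  f(c_1) = f(-1.395000) = -7.947780
  f(a) × f(c) ≥ 0, new interval: [-1.395000, 0.040000]
Iteration 2:
  c_2 = (-1.395000 + 0.040000)/2 = -0.677500
  f(c_2) = f(-0.677500) = -0.365495
  f(a) × f(c) ≥ 0, new interval: [-0.677500, 0.040000]
Iteration 3:
  c_3 = (-0.677500 + 0.040000)/2 = -0.318750
  f(c_3) = f(-0.318750) = 1.344060
  f(a) × f(c) < 0, new interval: [-0.677500, -0.318750]
Iteration 4:
  c_4 = (-0.677500 + (-0.318750))/2 = -0.498125
  f(c_4) = f(-0.498125) = 0.633890
  f(a) × f(c) < 0, new interval: [-0.677500, -0.498125]

After 4 iteration(s), the approximation is c_4 = -0.498125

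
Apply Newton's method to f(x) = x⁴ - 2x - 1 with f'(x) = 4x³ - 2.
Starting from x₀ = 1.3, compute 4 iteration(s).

f(x) = x⁴ - 2x - 1
f'(x) = 4x³ - 2
x₀ = 1.3

Newton-Raphson formula: x_{n+1} = x_n - f(x_n)/f'(x_n)

Iteration 1:
  f(1.300000) = -0.743900
  f'(1.300000) = 6.788000
  x_1 = 1.300000 - (-0.743900)/6.788000 = 1.409590
Iteration 2:
  f(1.409590) = 0.128771
  f'(1.409590) = 9.203116
  x_2 = 1.409590 - 0.128771/9.203116 = 1.395598
Iteration 3:
  f(1.395598) = 0.002319
  f'(1.395598) = 8.872799
  x_3 = 1.395598 - 0.002319/8.872799 = 1.395337
Iteration 4:
  f(1.395337) = 0.000001
  f'(1.395337) = 8.866693
  x_4 = 1.395337 - 0.000001/8.866693 = 1.395337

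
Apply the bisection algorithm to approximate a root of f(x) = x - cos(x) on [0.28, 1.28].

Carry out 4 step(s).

f(x) = x - cos(x)
Initial interval: [0.28, 1.28]

Iteration 1:
  c_1 = (0.280000 + 1.280000)/2 = 0.780000
  f(c_1) = f(0.780000) = 0.069086
  f(a) × f(c) < 0, new interval: [0.280000, 0.780000]
Iteration 2:
  c_2 = (0.280000 + 0.780000)/2 = 0.530000
  f(c_2) = f(0.530000) = -0.332807
  f(a) × f(c) ≥ 0, new interval: [0.530000, 0.780000]
Iteration 3:
  c_3 = (0.530000 + 0.780000)/2 = 0.655000
  f(c_3) = f(0.655000) = -0.138048
  f(a) × f(c) ≥ 0, new interval: [0.655000, 0.780000]
Iteration 4:
  c_4 = (0.655000 + 0.780000)/2 = 0.717500
  f(c_4) = f(0.717500) = -0.035952
  f(a) × f(c) ≥ 0, new interval: [0.717500, 0.780000]

After 4 iteration(s), the approximation is c_4 = 0.717500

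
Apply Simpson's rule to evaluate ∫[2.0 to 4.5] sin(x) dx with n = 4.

f(x) = sin(x)
a = 2.0, b = 4.5, n = 4
h = (b - a)/n = 0.625000

Simpson's rule: (h/3)[f(x₀) + 4f(x₁) + 2f(x₂) + ... + f(xₙ)]

x_0 = 2.0000, f(x_0) = 0.909297, coefficient = 1
x_1 = 2.6250, f(x_1) = 0.493920, coefficient = 4
x_2 = 3.2500, f(x_2) = -0.108195, coefficient = 2
x_3 = 3.8750, f(x_3) = -0.669405, coefficient = 4
x_4 = 4.5000, f(x_4) = -0.977530, coefficient = 1

I ≈ (0.625000/3) × -0.986561 = -0.205534
Exact value: -0.205351
Error: 0.000183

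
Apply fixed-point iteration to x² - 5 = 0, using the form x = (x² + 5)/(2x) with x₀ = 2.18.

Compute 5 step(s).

Equation: x² - 5 = 0
Fixed-point form: x = (x² + 5)/(2x)
x₀ = 2.18

x_1 = g(2.180000) = 2.236789
x_2 = g(2.236789) = 2.236068
x_3 = g(2.236068) = 2.236068
x_4 = g(2.236068) = 2.236068
x_5 = g(2.236068) = 2.236068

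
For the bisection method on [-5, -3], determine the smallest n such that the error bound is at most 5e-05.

We need (b-a)/2^n ≤ 5e-05
(-3 - (-5))/2^n ≤ 5e-05
2/2^n ≤ 5e-05
2^n ≥ 40000
n ≥ log₂(40000) = 15.29
n ≥ 16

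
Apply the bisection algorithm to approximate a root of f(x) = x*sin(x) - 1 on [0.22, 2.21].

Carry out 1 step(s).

f(x) = x*sin(x) - 1
Initial interval: [0.22, 2.21]

Iteration 1:
  c_1 = (0.220000 + 2.210000)/2 = 1.215000
  f(c_1) = f(1.215000) = 0.138904
  f(a) × f(c) < 0, new interval: [0.220000, 1.215000]

After 1 iteration(s), the approximation is c_1 = 1.215000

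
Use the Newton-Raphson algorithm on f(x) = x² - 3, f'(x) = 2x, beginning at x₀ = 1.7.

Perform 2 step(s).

f(x) = x² - 3
f'(x) = 2x
x₀ = 1.7

Newton-Raphson formula: x_{n+1} = x_n - f(x_n)/f'(x_n)

Iteration 1:
  f(1.700000) = -0.110000
  f'(1.700000) = 3.400000
  x_1 = 1.700000 - (-0.110000)/3.400000 = 1.732353
Iteration 2:
  f(1.732353) = 0.001047
  f'(1.732353) = 3.464706
  x_2 = 1.732353 - 0.001047/3.464706 = 1.732051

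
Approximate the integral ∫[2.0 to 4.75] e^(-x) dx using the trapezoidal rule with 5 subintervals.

f(x) = e^(-x)
a = 2.0, b = 4.75, n = 5
h = (b - a)/n = 0.550000

Trapezoidal rule: (h/2)[f(x₀) + 2f(x₁) + 2f(x₂) + ... + f(xₙ)]

x_0 = 2.0000, f(x_0) = 0.135335, coefficient = 1
x_1 = 2.5500, f(x_1) = 0.078082, coefficient = 2
x_2 = 3.1000, f(x_2) = 0.045049, coefficient = 2
x_3 = 3.6500, f(x_3) = 0.025991, coefficient = 2
x_4 = 4.2000, f(x_4) = 0.014996, coefficient = 2
x_5 = 4.7500, f(x_5) = 0.008652, coefficient = 1

I ≈ (0.550000/2) × 0.472222 = 0.129861
Exact value: 0.126684
Error: 0.003177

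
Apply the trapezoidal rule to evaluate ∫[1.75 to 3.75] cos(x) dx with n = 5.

f(x) = cos(x)
a = 1.75, b = 3.75, n = 5
h = (b - a)/n = 0.400000

Trapezoidal rule: (h/2)[f(x₀) + 2f(x₁) + 2f(x₂) + ... + f(xₙ)]

x_0 = 1.7500, f(x_0) = -0.178246, coefficient = 1
x_1 = 2.1500, f(x_1) = -0.547358, coefficient = 2
x_2 = 2.5500, f(x_2) = -0.830054, coefficient = 2
x_3 = 2.9500, f(x_3) = -0.981702, coefficient = 2
x_4 = 3.3500, f(x_4) = -0.978362, coefficient = 2
x_5 = 3.7500, f(x_5) = -0.820559, coefficient = 1

I ≈ (0.400000/2) × -7.673756 = -1.534751
Exact value: -1.555547
Error: 0.020796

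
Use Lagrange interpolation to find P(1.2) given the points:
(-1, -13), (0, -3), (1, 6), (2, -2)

Lagrange interpolation formula:
P(x) = Σ yᵢ × Lᵢ(x)
where Lᵢ(x) = Π_{j≠i} (x - xⱼ)/(xᵢ - xⱼ)

L_0(1.2) = (1.2 - 0)/(-1 - 0) × (1.2 - 1)/(-1 - 1) × (1.2 - 2)/(-1 - 2) = 0.032000
L_1(1.2) = (1.2 - (-1))/(0 - (-1)) × (1.2 - 1)/(0 - 1) × (1.2 - 2)/(0 - 2) = -0.176000
L_2(1.2) = (1.2 - (-1))/(1 - (-1)) × (1.2 - 0)/(1 - 0) × (1.2 - 2)/(1 - 2) = 1.056000
L_3(1.2) = (1.2 - (-1))/(2 - (-1)) × (1.2 - 0)/(2 - 0) × (1.2 - 1)/(2 - 1) = 0.088000

P(1.2) = (-13)×L_0(1.2) + (-3)×L_1(1.2) + 6×L_2(1.2) + (-2)×L_3(1.2)
P(1.2) = 6.272000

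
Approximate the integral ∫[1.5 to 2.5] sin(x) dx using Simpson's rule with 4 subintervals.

f(x) = sin(x)
a = 1.5, b = 2.5, n = 4
h = (b - a)/n = 0.250000

Simpson's rule: (h/3)[f(x₀) + 4f(x₁) + 2f(x₂) + ... + f(xₙ)]

x_0 = 1.5000, f(x_0) = 0.997495, coefficient = 1
x_1 = 1.7500, f(x_1) = 0.983986, coefficient = 4
x_2 = 2.0000, f(x_2) = 0.909297, coefficient = 2
x_3 = 2.2500, f(x_3) = 0.778073, coefficient = 4
x_4 = 2.5000, f(x_4) = 0.598472, coefficient = 1

I ≈ (0.250000/3) × 10.462799 = 0.871900
Exact value: 0.871881
Error: 0.000019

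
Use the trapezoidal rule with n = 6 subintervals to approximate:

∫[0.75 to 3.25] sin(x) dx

f(x) = sin(x)
a = 0.75, b = 3.25, n = 6
h = (b - a)/n = 0.416667

Trapezoidal rule: (h/2)[f(x₀) + 2f(x₁) + 2f(x₂) + ... + f(xₙ)]

x_0 = 0.7500, f(x_0) = 0.681639, coefficient = 1
x_1 = 1.1667, f(x_1) = 0.919445, coefficient = 2
x_2 = 1.5833, f(x_2) = 0.999921, coefficient = 2
x_3 = 2.0000, f(x_3) = 0.909297, coefficient = 2
x_4 = 2.4167, f(x_4) = 0.663080, coefficient = 2
x_5 = 2.8333, f(x_5) = 0.303400, coefficient = 2
x_6 = 3.2500, f(x_6) = -0.108195, coefficient = 1

I ≈ (0.416667/2) × 8.163732 = 1.700778
Exact value: 1.725819
Error: 0.025041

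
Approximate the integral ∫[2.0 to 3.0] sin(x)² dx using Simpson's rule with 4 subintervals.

f(x) = sin(x)²
a = 2.0, b = 3.0, n = 4
h = (b - a)/n = 0.250000

Simpson's rule: (h/3)[f(x₀) + 4f(x₁) + 2f(x₂) + ... + f(xₙ)]

x_0 = 2.0000, f(x_0) = 0.826822, coefficient = 1
x_1 = 2.2500, f(x_1) = 0.605398, coefficient = 4
x_2 = 2.5000, f(x_2) = 0.358169, coefficient = 2
x_3 = 2.7500, f(x_3) = 0.145665, coefficient = 4
x_4 = 3.0000, f(x_4) = 0.019915, coefficient = 1

I ≈ (0.250000/3) × 4.567327 = 0.380611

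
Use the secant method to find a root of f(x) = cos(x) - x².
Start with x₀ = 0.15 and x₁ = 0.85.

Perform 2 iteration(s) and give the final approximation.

f(x) = cos(x) - x²
x₀ = 0.15, x₁ = 0.85

Secant formula: x_{n+1} = x_n - f(x_n)(x_n - x_{n-1})/(f(x_n) - f(x_{n-1}))

Iteration 1:
  f(0.150000) = 0.966271
  f(0.850000) = -0.062517
  x_2 = 0.850000 - (-0.062517)×(0.850000 - 0.150000)/(-0.062517 - 0.966271)
       = 0.807463
Iteration 2:
  f(0.850000) = -0.062517
  f(0.807463) = 0.039338
  x_3 = 0.807463 - 0.039338×(0.807463 - 0.850000)/(0.039338 - (-0.062517))
       = 0.823891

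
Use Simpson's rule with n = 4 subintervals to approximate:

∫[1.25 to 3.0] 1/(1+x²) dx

f(x) = 1/(1+x²)
a = 1.25, b = 3.0, n = 4
h = (b - a)/n = 0.437500

Simpson's rule: (h/3)[f(x₀) + 4f(x₁) + 2f(x₂) + ... + f(xₙ)]

x_0 = 1.2500, f(x_0) = 0.390244, coefficient = 1
x_1 = 1.6875, f(x_1) = 0.259898, coefficient = 4
x_2 = 2.1250, f(x_2) = 0.181303, coefficient = 2
x_3 = 2.5625, f(x_3) = 0.132163, coefficient = 4
x_4 = 3.0000, f(x_4) = 0.100000, coefficient = 1

I ≈ (0.437500/3) × 2.421097 = 0.353077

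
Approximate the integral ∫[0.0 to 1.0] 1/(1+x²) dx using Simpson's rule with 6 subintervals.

f(x) = 1/(1+x²)
a = 0.0, b = 1.0, n = 6
h = (b - a)/n = 0.166667

Simpson's rule: (h/3)[f(x₀) + 4f(x₁) + 2f(x₂) + ... + f(xₙ)]

x_0 = 0.0000, f(x_0) = 1.000000, coefficient = 1
x_1 = 0.1667, f(x_1) = 0.972973, coefficient = 4
x_2 = 0.3333, f(x_2) = 0.900000, coefficient = 2
x_3 = 0.5000, f(x_3) = 0.800000, coefficient = 4
x_4 = 0.6667, f(x_4) = 0.692308, coefficient = 2
x_5 = 0.8333, f(x_5) = 0.590164, coefficient = 4
x_6 = 1.0000, f(x_6) = 0.500000, coefficient = 1

I ≈ (0.166667/3) × 14.137163 = 0.785398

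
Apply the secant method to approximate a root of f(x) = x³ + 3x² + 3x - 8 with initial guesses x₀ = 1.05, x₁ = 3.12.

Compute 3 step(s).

f(x) = x³ + 3x² + 3x - 8
x₀ = 1.05, x₁ = 3.12

Secant formula: x_{n+1} = x_n - f(x_n)(x_n - x_{n-1})/(f(x_n) - f(x_{n-1}))

Iteration 1:
  f(1.050000) = -0.384875
  f(3.120000) = 60.934528
  x_2 = 3.120000 - 60.934528×(3.120000 - 1.050000)/(60.934528 - (-0.384875))
       = 1.062992
Iteration 2:
  f(3.120000) = 60.934528
  f(1.062992) = -0.220032
  x_3 = 1.062992 - (-0.220032)×(1.062992 - 3.120000)/(-0.220032 - 60.934528)
       = 1.070394
Iteration 3:
  f(1.062992) = -0.220032
  f(1.070394) = -0.125197
  x_4 = 1.070394 - (-0.125197)×(1.070394 - 1.062992)/(-0.125197 - (-0.220032))
       = 1.080164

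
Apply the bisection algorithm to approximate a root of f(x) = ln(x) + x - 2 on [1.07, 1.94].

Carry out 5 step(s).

f(x) = ln(x) + x - 2
Initial interval: [1.07, 1.94]

Iteration 1:
  c_1 = (1.070000 + 1.940000)/2 = 1.505000
  f(c_1) = f(1.505000) = -0.086207
  f(a) × f(c) ≥ 0, new interval: [1.505000, 1.940000]
Iteration 2:
  c_2 = (1.505000 + 1.940000)/2 = 1.722500
  f(c_2) = f(1.722500) = 0.266277
  f(a) × f(c) < 0, new interval: [1.505000, 1.722500]
Iteration 3:
  c_3 = (1.505000 + 1.722500)/2 = 1.613750
  f(c_3) = f(1.613750) = 0.092311
  f(a) × f(c) < 0, new interval: [1.505000, 1.613750]
Iteration 4:
  c_4 = (1.505000 + 1.613750)/2 = 1.559375
  f(c_4) = f(1.559375) = 0.003660
  f(a) × f(c) < 0, new interval: [1.505000, 1.559375]
Iteration 5:
  c_5 = (1.505000 + 1.559375)/2 = 1.532188
  f(c_5) = f(1.532188) = -0.041116
  f(a) × f(c) ≥ 0, new interval: [1.532188, 1.559375]

After 5 iteration(s), the approximation is c_5 = 1.532188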